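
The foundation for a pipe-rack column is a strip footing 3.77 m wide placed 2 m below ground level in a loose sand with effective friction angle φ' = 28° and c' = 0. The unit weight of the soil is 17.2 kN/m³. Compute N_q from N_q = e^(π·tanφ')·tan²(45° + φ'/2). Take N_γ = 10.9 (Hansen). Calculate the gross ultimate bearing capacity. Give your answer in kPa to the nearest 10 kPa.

q_ult ≈ 860 kPa

tan28° = 0.5317, so N_q = e^(π×0.5317)·tan²(59°) = 5.314 × 2.77 = 14.72.
Overburden at base level: q = 17.2 × 2 = 34.4 kPa.
Surcharge term q·N_q = 34.4 × 14.72 = 506.36 kPa; self-weight term 0.5·γ·B·N_γ = 0.5 × 17.2 × 3.77 × 10.9 = 353.4 kPa.
q_ult = 506.36 + 353.4 = 859.76 kPa.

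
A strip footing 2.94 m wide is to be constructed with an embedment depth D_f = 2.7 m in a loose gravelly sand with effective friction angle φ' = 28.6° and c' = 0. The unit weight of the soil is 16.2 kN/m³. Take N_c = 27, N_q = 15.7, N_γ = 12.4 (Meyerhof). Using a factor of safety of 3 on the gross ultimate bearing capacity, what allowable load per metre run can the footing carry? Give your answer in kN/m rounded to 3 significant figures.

q = γ·D_f = 16.2 × 2.7 = 43.74 kPa.
q·N_q = 43.74 × 15.7 = 686.72 kPa
0.5·γ·B·N_γ = 0.5 × 16.2 × 2.94 × 12.4 = 295.29 kPa
q_ult = 686.72 + 295.29 = 982.01 kPa.
Gross allowable pressure q_all = 982.01 / 3 = 327.34 kPa.
Allowable wall load = q_all × B = 327.34 × 2.94 = 962.37 kN per metre run.

≈ 962 kN/m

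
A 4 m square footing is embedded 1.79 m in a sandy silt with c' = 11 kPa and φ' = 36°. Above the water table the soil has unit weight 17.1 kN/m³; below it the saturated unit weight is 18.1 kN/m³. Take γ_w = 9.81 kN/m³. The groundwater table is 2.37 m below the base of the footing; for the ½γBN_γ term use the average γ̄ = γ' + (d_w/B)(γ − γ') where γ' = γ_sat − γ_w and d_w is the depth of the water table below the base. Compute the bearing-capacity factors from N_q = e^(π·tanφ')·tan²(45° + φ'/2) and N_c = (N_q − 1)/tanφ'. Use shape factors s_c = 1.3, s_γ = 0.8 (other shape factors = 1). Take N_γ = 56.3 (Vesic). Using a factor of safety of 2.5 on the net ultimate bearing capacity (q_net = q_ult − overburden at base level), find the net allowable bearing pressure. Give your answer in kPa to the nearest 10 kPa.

N_q = e^(π·tan36°)·tan²(63°) = 37.75; N_c = (N_q − 1)/tanφ' = 50.59.
Overburden at base level: q = 17.1 × 1.79 = 30.609 kPa.
The water table is 2.37 m below the base (< B = 4 m), so the ½γBN_γ term uses γ̄ = γ' + (d_w/B)(γ − γ') = 8.29 + (2.37/4)(17.1 − 8.29) = 13.51 kN/m³.
Cohesion term c·N_c·s_c = 11 × 50.585 × 1.3 = 723.37 kPa; surcharge term q·N_q = 30.609 × 37.752 = 1155.6 kPa; self-weight term 0.5·γ·B·N_γ·s_γ = 0.5 × 13.51 × 4 × 56.3 × 0.8 = 1217 kPa.
q_ult = 723.37 + 1155.6 + 1217 = 3095.9 kPa.
q_net = 3095.9 − 30.609 = 3065.3 kPa.
q_all(net) = 3065.3 / 2.5 = 1226.1 kPa.

q_all(net) ≈ 1230 kPa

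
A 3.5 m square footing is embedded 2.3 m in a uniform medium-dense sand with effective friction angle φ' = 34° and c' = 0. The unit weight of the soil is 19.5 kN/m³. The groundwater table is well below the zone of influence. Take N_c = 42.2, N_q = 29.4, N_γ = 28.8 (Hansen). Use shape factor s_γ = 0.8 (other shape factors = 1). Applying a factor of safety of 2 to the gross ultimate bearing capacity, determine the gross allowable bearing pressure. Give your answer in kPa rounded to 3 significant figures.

Effective surcharge at the founding depth q = γ·D_f = 19.5 × 2.3 = 44.85 kPa.
q_ult = q·N_q + 0.5·γ·B·N_γ·s_γ
     = 44.85 × 29.4 + 0.5 × 19.5 × 3.5 × 28.8 × 0.8
     = 1318.6 + 786.24 = 2104.8 kPa.
q_all = q_ult / FS = 2104.8 / 2 = 1052.4 kPa.

q_all ≈ 1050 kPa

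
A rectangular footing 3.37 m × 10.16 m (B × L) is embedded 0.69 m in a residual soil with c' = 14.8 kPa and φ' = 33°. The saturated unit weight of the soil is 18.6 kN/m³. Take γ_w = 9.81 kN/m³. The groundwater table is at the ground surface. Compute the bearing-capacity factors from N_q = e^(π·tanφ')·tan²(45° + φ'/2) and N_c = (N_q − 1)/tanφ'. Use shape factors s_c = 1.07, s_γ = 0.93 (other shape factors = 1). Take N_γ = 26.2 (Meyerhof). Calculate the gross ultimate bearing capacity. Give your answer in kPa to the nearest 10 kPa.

tan33° = 0.6494, so N_q = e^(π×0.6494)·tan²(61.5°) = 7.692 × 3.392 = 26.09.
N_c = (26.09 − 1)/tan33° = 38.64.
Water table at ground surface, so effective unit weight γ' = 18.6 − 9.81 = 8.79 kN/m³ is used throughout; overburden q = 8.79 × 0.69 = 6.0651 kPa; the same γ' applies in the ½γBN_γ term.
Cohesion term c·N_c·s_c = 14.8 × 38.638 × 1.07 = 611.88 kPa; surcharge term q·N_q = 6.0651 × 26.092 = 158.25 kPa; self-weight term 0.5·γ·B·N_γ·s_γ = 0.5 × 8.79 × 3.37 × 26.2 × 0.93 = 360.89 kPa.
q_ult = 611.88 + 158.25 + 360.89 = 1131 kPa.

q_ult ≈ 1130 kPa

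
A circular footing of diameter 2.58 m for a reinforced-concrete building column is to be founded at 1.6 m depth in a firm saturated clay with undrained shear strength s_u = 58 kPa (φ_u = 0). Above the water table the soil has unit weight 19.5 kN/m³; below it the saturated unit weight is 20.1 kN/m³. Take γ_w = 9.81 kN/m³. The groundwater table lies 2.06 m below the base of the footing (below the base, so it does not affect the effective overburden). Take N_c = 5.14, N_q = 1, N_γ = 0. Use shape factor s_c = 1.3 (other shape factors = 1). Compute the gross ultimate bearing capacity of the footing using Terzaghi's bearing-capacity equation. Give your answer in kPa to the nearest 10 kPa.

q_ult ≈ 420 kPa

Effective surcharge at the founding depth q = γ·D_f = 19.5 × 1.6 = 31.2 kPa.
q_ult = c·N_c·s_c + q·N_q
     = 58 × 5.14 × 1.3 + 31.2 × 1
     = 387.56 + 31.2 = 418.76 kPa.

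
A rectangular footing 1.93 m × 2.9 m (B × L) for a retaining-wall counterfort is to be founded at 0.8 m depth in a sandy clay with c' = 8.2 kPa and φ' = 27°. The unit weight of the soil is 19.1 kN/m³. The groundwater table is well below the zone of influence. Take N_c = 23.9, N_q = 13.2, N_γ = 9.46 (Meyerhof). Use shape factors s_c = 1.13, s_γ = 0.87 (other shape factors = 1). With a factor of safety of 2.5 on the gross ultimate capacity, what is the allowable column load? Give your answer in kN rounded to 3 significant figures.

Effective surcharge at the founding depth q = γ·D_f = 19.1 × 0.8 = 15.28 kPa.
q_ult = c·N_c·s_c + q·N_q + 0.5·γ·B·N_γ·s_γ
     = 8.2 × 23.9 × 1.13 + 15.28 × 13.2 + 0.5 × 19.1 × 1.93 × 9.46 × 0.87
     = 221.46 + 201.7 + 151.69 = 574.85 kPa.
Gross allowable pressure q_all = 574.85 / 2.5 = 229.94 kPa.
Footing area = 5.597 m², so allowable column load = 229.94 × 5.597 = 1287 kN.

P_all ≈ 1290 kN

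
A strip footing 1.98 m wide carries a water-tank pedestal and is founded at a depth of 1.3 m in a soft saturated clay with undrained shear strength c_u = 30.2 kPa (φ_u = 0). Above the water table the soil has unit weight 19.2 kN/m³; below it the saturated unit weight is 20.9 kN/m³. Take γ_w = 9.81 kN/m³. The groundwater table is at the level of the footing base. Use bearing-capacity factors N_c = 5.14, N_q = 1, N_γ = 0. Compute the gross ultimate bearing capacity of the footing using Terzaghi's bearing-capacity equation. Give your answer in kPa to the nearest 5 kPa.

q_ult ≈ 180 kPa

Overburden at base level: q = 19.2 × 1.3 = 24.96 kPa.
Cohesion term c·N_c = 30.2 × 5.14 = 155.23 kPa; surcharge term q·N_q = 24.96 × 1 = 24.96 kPa.
q_ult = 155.23 + 24.96 = 180.19 kPa.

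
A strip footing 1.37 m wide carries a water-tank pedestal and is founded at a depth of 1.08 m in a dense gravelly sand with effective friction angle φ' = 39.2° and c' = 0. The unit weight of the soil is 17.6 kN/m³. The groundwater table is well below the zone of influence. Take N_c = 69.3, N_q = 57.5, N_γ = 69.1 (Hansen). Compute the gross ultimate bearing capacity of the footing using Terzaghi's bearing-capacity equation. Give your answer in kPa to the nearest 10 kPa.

q_ult ≈ 1930 kPa

Effective surcharge at the founding depth q = γ·D_f = 17.6 × 1.08 = 19.008 kPa.
q_ult = q·N_q + 0.5·γ·B·N_γ
     = 19.008 × 57.5 + 0.5 × 17.6 × 1.37 × 69.1
     = 1093 + 833.07 = 1926 kPa.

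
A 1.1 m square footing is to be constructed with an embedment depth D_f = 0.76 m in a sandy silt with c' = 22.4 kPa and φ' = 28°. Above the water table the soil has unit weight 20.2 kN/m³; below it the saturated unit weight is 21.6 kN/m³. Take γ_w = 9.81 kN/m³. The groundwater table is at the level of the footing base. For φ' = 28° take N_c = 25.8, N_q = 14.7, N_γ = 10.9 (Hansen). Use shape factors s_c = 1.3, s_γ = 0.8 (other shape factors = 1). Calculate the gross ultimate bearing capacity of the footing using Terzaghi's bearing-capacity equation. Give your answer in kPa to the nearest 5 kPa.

q_ult ≈ 1035 kPa

Effective surcharge at the founding depth q = γ·D_f = 20.2 × 0.76 = 15.352 kPa.
The water table coincides with the base, so in the self-weight term γ → γ' = 11.79 kN/m³.
q_ult = c·N_c·s_c + q·N_q + 0.5·γ·B·N_γ·s_γ
     = 22.4 × 25.8 × 1.3 + 15.352 × 14.7 + 0.5 × 11.79 × 1.1 × 10.9 × 0.8
     = 751.3 + 225.67 + 56.545 = 1033.5 kPa.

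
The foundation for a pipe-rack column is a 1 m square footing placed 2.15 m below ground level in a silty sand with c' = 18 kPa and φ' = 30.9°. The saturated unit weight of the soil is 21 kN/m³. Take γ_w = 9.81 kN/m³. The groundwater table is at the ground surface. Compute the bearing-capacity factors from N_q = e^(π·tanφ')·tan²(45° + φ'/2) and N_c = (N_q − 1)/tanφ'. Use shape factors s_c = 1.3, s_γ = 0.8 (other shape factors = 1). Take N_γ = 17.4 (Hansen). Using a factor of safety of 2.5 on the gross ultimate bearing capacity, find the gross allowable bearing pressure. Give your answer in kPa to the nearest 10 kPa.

q_all ≈ 530 kPa

N_q = e^(π·tan30.9°)·tan²(60.45°) = 20.39; N_c = (N_q − 1)/tanφ' = 32.41.
With the water table at the surface the whole profile is submerged: γ' = 21 − 9.81 = 11.19 kN/m³, so q = γ'·D_f = 24.058 kPa; the same γ' applies in the ½γBN_γ term.
q_ult = c·N_c·s_c + q·N_q + 0.5·γ·B·N_γ·s_γ
     = 18 × 32.406 × 1.3 + 24.058 × 20.394 + 0.5 × 11.19 × 1 × 17.4 × 0.8
     = 758.29 + 490.66 + 77.882 = 1326.8 kPa.
q_all = 1326.8 / 2.5 = 530.73 kPa.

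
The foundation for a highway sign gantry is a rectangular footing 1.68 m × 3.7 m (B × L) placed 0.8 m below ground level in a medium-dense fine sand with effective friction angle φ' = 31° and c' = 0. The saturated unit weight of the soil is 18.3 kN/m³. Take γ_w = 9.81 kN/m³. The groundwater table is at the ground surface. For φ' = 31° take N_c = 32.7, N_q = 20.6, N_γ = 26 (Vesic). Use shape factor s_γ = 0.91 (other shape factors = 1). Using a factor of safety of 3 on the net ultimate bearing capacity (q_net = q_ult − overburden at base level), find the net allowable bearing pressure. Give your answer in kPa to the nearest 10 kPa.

Water table at ground surface, so effective unit weight γ' = 18.3 − 9.81 = 8.49 kN/m³ is used throughout; overburden q = 8.49 × 0.8 = 6.792 kPa; the same γ' applies in the ½γBN_γ term.
Surcharge term q·N_q = 6.792 × 20.6 = 139.92 kPa; self-weight term 0.5·γ·B·N_γ·s_γ = 0.5 × 8.49 × 1.68 × 26 × 0.91 = 168.73 kPa.
q_ult = 139.92 + 168.73 = 308.65 kPa.
q_net = 308.65 − 6.792 = 301.86 kPa.
q_all(net) = 301.86 / 3 = 100.62 kPa.

q_all(net) ≈ 100 kPa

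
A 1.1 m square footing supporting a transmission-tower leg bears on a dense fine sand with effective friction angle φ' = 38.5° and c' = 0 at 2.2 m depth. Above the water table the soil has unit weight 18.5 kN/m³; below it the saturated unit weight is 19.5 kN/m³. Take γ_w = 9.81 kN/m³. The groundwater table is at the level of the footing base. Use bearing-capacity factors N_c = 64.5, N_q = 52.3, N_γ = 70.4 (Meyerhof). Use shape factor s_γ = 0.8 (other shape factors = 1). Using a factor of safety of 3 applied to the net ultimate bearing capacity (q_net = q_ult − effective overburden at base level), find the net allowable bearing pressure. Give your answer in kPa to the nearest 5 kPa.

q_all(net) ≈ 795 kPa

Overburden at base level: q = 18.5 × 2.2 = 40.7 kPa.
Below the base the soil is submerged, so the ½γBN_γ term uses γ' = 19.5 − 9.81 = 9.69 kN/m³.
Surcharge term q·N_q = 40.7 × 52.3 = 2128.6 kPa; self-weight term 0.5·γ·B·N_γ·s_γ = 0.5 × 9.69 × 1.1 × 70.4 × 0.8 = 300.16 kPa.
q_ult = 2128.6 + 300.16 = 2428.8 kPa.
Net ultimate: q_net = 2428.8 − 40.7 = 2388.1 kPa.
q_all(net) = 2388.1 / 3 = 796.02 kPa.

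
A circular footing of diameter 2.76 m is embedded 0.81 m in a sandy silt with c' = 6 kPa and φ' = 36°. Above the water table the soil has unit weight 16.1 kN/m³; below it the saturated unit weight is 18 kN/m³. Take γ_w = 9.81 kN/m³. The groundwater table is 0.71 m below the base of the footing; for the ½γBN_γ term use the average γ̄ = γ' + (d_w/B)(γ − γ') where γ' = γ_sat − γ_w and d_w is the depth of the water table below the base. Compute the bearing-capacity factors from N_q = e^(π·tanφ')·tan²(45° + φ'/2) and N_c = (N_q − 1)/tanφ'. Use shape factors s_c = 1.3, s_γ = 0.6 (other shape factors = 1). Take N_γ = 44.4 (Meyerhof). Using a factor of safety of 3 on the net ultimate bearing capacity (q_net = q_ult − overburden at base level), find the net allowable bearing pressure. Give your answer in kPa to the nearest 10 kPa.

q_all(net) ≈ 420 kPa

N_q = e^(π·tan36°)·tan²(63°) = 37.75; N_c = (N_q − 1)/tanφ' = 50.59.
q = γ·D_f = 16.1 × 0.81 = 13.041 kPa.
γ' = 8.19 kN/m³; averaging over the depth B below the base, γ̄ = γ' + (d_w/B)(γ − γ') = 10.225 kN/m³.
c·N_c·s_c = 6 × 50.585 × 1.3 = 394.57 kPa
q·N_q = 13.041 × 37.752 = 492.33 kPa
0.5·γ·B·N_γ·s_γ = 0.5 × 10.225 × 2.76 × 44.4 × 0.6 = 375.9 kPa
q_ult = 394.57 + 492.33 + 375.9 = 1262.8 kPa.
q_net = 1262.8 − 13.041 = 1249.8 kPa.
q_all(net) = 1249.8 / 3 = 416.58 kPa.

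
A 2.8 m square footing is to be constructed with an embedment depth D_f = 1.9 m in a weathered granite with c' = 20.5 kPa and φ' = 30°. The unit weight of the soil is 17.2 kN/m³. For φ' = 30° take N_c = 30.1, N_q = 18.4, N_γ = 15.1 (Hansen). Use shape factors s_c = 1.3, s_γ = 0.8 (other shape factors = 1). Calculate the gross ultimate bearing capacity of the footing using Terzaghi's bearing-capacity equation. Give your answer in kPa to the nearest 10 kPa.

q = γ·D_f = 17.2 × 1.9 = 32.68 kPa.
c·N_c·s_c = 20.5 × 30.1 × 1.3 = 802.17 kPa
q·N_q = 32.68 × 18.4 = 601.31 kPa
0.5·γ·B·N_γ·s_γ = 0.5 × 17.2 × 2.8 × 15.1 × 0.8 = 290.89 kPa
q_ult = 802.17 + 601.31 + 290.89 = 1694.4 kPa.

q_ult ≈ 1690 kPa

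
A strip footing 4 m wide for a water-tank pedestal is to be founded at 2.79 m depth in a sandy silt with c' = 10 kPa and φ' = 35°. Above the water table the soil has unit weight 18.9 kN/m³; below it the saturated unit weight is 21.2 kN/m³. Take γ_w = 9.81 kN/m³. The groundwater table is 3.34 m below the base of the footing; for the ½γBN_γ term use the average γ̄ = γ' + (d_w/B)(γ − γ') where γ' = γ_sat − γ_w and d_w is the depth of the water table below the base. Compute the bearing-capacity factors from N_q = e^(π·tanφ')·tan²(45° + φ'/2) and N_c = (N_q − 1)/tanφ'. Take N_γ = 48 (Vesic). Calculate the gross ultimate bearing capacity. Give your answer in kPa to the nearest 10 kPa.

q_ult ≈ 3910 kPa

tan35° = 0.7002, so N_q = e^(π×0.7002)·tan²(62.5°) = 9.023 × 3.69 = 33.3.
N_c = (33.3 − 1)/tan35° = 46.12.
q = γ·D_f = 18.9 × 2.79 = 52.731 kPa.
γ' = 11.39 kN/m³; averaging over the depth B below the base, γ̄ = γ' + (d_w/B)(γ − γ') = 17.661 kN/m³.
c·N_c = 10 × 46.124 = 461.24 kPa
q·N_q = 52.731 × 33.296 = 1755.7 kPa
0.5·γ·B·N_γ = 0.5 × 17.661 × 4 × 48 = 1695.4 kPa
q_ult = 461.24 + 1755.7 + 1695.4 = 3912.4 kPa.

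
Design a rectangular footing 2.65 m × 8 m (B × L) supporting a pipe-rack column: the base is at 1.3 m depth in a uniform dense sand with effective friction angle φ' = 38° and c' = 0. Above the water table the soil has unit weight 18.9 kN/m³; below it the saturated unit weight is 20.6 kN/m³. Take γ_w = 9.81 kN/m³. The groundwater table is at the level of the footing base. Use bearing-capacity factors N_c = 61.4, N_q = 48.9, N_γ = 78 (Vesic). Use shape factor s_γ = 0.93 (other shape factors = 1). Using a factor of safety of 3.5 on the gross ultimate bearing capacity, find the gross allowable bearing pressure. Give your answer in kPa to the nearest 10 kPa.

q_all ≈ 640 kPa

q = γ·D_f = 18.9 × 1.3 = 24.57 kPa.
For the ½γBN_γ term take γ' = 20.6 − 9.81 = 10.79 kN/m³ (soil below base is submerged).
q·N_q = 24.57 × 48.9 = 1201.5 kPa
0.5·γ·B·N_γ·s_γ = 0.5 × 10.79 × 2.65 × 78 × 0.93 = 1037.1 kPa
q_ult = 1201.5 + 1037.1 = 2238.6 kPa.
q_all = 2238.6 / 3.5 = 639.59 kPa.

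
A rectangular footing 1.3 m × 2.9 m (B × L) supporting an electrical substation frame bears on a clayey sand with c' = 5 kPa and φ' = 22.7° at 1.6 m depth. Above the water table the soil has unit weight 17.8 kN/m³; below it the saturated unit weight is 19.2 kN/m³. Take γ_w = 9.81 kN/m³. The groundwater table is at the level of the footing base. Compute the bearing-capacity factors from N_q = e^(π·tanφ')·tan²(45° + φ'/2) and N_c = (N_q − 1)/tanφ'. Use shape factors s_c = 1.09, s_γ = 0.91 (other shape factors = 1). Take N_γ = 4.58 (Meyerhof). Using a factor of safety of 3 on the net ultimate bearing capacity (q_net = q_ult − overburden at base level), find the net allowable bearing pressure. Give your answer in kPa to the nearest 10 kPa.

N_q = e^(π·tan22.7°)·tan²(56.35°) = 8.4; N_c = (N_q − 1)/tanφ' = 17.69.
q = γ·D_f = 17.8 × 1.6 = 28.48 kPa.
For the ½γBN_γ term take γ' = 19.2 − 9.81 = 9.39 kN/m³ (soil below base is submerged).
c·N_c·s_c = 5 × 17.688 × 1.09 = 96.4 kPa
q·N_q = 28.48 × 8.399 = 239.2 kPa
0.5·γ·B·N_γ·s_γ = 0.5 × 9.39 × 1.3 × 4.58 × 0.91 = 25.438 kPa
q_ult = 96.4 + 239.2 + 25.438 = 361.04 kPa.
q_net = 361.04 − 28.48 = 332.56 kPa.
q_all(net) = 332.56 / 3 = 110.85 kPa.

q_all(net) ≈ 110 kPa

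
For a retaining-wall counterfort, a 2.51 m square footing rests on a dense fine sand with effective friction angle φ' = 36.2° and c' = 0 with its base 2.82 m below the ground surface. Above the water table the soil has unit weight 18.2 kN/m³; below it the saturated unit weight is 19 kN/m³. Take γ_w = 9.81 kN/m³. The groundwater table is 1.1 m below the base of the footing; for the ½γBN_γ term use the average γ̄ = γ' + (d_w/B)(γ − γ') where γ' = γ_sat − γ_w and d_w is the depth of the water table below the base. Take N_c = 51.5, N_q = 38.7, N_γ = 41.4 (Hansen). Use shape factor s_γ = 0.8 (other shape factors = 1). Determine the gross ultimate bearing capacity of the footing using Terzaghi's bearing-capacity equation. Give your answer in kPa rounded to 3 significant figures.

Overburden at base level: q = 18.2 × 2.82 = 51.324 kPa.
The water table is 1.1 m below the base (< B = 2.51 m), so the ½γBN_γ term uses γ̄ = γ' + (d_w/B)(γ − γ') = 9.19 + (1.1/2.51)(18.2 − 9.19) = 13.139 kN/m³.
Surcharge term q·N_q = 51.324 × 38.7 = 1986.2 kPa; self-weight term 0.5·γ·B·N_γ·s_γ = 0.5 × 13.139 × 2.51 × 41.4 × 0.8 = 546.11 kPa.
q_ult = 1986.2 + 546.11 = 2532.4 kPa.

q_ult ≈ 2530 kPa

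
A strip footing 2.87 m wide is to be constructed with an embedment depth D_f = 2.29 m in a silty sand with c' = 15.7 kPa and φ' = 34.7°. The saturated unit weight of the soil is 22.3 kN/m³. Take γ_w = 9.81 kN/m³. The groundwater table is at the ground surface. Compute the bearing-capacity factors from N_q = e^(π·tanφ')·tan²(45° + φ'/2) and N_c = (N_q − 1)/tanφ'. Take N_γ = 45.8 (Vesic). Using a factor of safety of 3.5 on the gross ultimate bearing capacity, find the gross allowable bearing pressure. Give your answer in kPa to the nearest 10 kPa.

q_all ≈ 700 kPa

N_q = e^(π·tan34.7°)·tan²(62.35°) = 32.08; N_c = (N_q − 1)/tanφ' = 44.89.
With the water table at the surface the whole profile is submerged: γ' = 22.3 − 9.81 = 12.49 kN/m³, so q = γ'·D_f = 28.602 kPa; the same γ' applies in the ½γBN_γ term.
q_ult = c·N_c + q·N_q + 0.5·γ·B·N_γ
     = 15.7 × 44.886 + 28.602 × 32.081 + 0.5 × 12.49 × 2.87 × 45.8
     = 704.71 + 917.58 + 820.88 = 2443.2 kPa.
q_all = 2443.2 / 3.5 = 698.05 kPa.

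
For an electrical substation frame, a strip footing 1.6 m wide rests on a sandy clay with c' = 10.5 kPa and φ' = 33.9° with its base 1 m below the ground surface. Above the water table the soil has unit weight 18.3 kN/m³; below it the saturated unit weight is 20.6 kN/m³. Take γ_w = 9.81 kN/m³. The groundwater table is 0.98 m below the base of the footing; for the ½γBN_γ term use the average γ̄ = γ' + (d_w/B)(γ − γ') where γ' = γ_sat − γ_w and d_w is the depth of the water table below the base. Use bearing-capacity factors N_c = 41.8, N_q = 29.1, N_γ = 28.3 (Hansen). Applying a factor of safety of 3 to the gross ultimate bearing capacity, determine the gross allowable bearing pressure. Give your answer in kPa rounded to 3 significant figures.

q_all ≈ 440 kPa

Overburden at base level: q = 18.3 × 1 = 18.3 kPa.
The water table is 0.98 m below the base (< B = 1.6 m), so the ½γBN_γ term uses γ̄ = γ' + (d_w/B)(γ − γ') = 10.79 + (0.98/1.6)(18.3 − 10.79) = 15.39 kN/m³.
Cohesion term c·N_c = 10.5 × 41.8 = 438.9 kPa; surcharge term q·N_q = 18.3 × 29.1 = 532.53 kPa; self-weight term 0.5·γ·B·N_γ = 0.5 × 15.39 × 1.6 × 28.3 = 348.43 kPa.
q_ult = 438.9 + 532.53 + 348.43 = 1319.9 kPa.
q_all = q_ult / FS = 1319.9 / 3 = 439.95 kPa.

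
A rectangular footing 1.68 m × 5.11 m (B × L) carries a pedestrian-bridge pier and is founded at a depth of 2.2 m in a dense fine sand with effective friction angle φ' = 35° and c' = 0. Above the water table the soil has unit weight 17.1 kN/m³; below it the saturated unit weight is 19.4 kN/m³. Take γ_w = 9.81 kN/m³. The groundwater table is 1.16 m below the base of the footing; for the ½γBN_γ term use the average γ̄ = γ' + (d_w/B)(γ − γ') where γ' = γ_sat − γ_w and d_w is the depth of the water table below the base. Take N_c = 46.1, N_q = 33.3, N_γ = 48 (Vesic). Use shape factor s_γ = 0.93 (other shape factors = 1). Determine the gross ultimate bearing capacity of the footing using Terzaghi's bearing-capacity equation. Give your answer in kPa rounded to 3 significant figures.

q_ult ≈ 1810 kPa

Effective surcharge at the founding depth q = γ·D_f = 17.1 × 2.2 = 37.62 kPa.
With d_w = 1.16 m < B, γ̄ = 9.59 + (1.16/1.68) × (17.1 − 9.59) = 14.775 kN/m³.
q_ult = q·N_q + 0.5·γ·B·N_γ·s_γ
     = 37.62 × 33.3 + 0.5 × 14.775 × 1.68 × 48 × 0.93
     = 1252.7 + 554.04 = 1806.8 kPa.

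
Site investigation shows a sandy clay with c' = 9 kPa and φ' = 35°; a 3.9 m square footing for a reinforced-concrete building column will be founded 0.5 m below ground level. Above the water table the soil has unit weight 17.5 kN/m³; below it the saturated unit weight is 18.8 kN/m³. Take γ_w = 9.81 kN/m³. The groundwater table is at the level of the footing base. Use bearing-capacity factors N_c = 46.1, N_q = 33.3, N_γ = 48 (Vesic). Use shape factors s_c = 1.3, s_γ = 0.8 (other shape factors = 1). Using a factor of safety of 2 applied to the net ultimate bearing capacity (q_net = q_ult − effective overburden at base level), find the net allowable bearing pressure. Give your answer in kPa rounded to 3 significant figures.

q_all(net) ≈ 748 kPa

Overburden at base level: q = 17.5 × 0.5 = 8.75 kPa.
Below the base the soil is submerged, so the ½γBN_γ term uses γ' = 18.8 − 9.81 = 8.99 kN/m³.
Cohesion term c·N_c·s_c = 9 × 46.1 × 1.3 = 539.37 kPa; surcharge term q·N_q = 8.75 × 33.3 = 291.38 kPa; self-weight term 0.5·γ·B·N_γ·s_γ = 0.5 × 8.99 × 3.9 × 48 × 0.8 = 673.17 kPa.
q_ult = 539.37 + 291.38 + 673.17 = 1503.9 kPa.
Net ultimate: q_net = 1503.9 − 8.75 = 1495.2 kPa.
q_all(net) = 1495.2 / 2 = 747.58 kPa.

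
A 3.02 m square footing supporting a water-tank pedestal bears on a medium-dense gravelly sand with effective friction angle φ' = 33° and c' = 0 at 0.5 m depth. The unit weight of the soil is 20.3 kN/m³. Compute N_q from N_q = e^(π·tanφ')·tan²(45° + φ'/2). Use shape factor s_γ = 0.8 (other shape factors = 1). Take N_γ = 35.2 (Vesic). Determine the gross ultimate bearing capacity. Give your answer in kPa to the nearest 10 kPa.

q_ult ≈ 1130 kPa

tan33° = 0.6494, so N_q = e^(π×0.6494)·tan²(61.5°) = 7.692 × 3.392 = 26.09.
q = γ·D_f = 20.3 × 0.5 = 10.15 kPa.
q·N_q = 10.15 × 26.092 = 264.83 kPa
0.5·γ·B·N_γ·s_γ = 0.5 × 20.3 × 3.02 × 35.2 × 0.8 = 863.19 kPa
q_ult = 264.83 + 863.19 = 1128 kPa.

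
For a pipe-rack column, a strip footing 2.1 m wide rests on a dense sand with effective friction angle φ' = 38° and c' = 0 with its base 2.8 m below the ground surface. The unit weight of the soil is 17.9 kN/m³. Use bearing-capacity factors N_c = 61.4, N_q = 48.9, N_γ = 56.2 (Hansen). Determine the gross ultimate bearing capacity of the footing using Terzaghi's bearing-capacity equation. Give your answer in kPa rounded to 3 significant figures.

Effective surcharge at the founding depth q = γ·D_f = 17.9 × 2.8 = 50.12 kPa.
q_ult = q·N_q + 0.5·γ·B·N_γ
     = 50.12 × 48.9 + 0.5 × 17.9 × 2.1 × 56.2
     = 2450.9 + 1056.3 = 3507.1 kPa.

q_ult ≈ 3510 kPa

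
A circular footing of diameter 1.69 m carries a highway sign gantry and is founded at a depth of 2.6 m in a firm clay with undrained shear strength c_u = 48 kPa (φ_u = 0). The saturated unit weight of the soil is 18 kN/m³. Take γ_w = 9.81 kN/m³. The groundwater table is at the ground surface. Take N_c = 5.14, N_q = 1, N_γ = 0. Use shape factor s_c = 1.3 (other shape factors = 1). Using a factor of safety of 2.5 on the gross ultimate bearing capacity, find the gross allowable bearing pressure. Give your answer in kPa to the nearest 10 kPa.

q_all ≈ 140 kPa

Water table at ground surface, so effective unit weight γ' = 18 − 9.81 = 8.19 kN/m³ is used throughout; overburden q = 8.19 × 2.6 = 21.294 kPa.
Cohesion term c·N_c·s_c = 48 × 5.14 × 1.3 = 320.74 kPa; surcharge term q·N_q = 21.294 × 1 = 21.294 kPa.
q_ult = 320.74 + 21.294 = 342.03 kPa.
q_all = 342.03 / 2.5 = 136.81 kPa.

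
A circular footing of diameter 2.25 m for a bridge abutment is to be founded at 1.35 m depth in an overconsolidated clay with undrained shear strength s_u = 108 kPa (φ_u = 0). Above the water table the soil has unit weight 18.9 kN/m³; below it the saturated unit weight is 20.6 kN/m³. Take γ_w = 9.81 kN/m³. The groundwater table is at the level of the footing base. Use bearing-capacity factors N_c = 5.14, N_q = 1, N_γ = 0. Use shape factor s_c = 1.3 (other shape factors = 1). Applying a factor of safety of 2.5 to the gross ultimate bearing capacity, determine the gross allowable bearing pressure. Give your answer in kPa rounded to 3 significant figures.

q_all ≈ 299 kPa

q = γ·D_f = 18.9 × 1.35 = 25.515 kPa.
c·N_c·s_c = 108 × 5.14 × 1.3 = 721.66 kPa
q·N_q = 25.515 × 1 = 25.515 kPa
q_ult = 721.66 + 25.515 = 747.17 kPa.
q_all = q_ult / FS = 747.17 / 2.5 = 298.87 kPa.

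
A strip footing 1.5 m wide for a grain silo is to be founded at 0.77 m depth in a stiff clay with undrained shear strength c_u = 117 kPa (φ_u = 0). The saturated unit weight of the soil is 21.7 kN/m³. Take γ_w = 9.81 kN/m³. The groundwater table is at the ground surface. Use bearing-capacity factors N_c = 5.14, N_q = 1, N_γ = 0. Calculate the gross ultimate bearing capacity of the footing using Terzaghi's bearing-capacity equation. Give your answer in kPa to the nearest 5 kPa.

q_ult ≈ 610 kPa

With the water table at the surface the whole profile is submerged: γ' = 21.7 − 9.81 = 11.89 kN/m³, so q = γ'·D_f = 9.1553 kPa.
q_ult = c·N_c + q·N_q
     = 117 × 5.14 + 9.1553 × 1
     = 601.38 + 9.1553 = 610.54 kPa.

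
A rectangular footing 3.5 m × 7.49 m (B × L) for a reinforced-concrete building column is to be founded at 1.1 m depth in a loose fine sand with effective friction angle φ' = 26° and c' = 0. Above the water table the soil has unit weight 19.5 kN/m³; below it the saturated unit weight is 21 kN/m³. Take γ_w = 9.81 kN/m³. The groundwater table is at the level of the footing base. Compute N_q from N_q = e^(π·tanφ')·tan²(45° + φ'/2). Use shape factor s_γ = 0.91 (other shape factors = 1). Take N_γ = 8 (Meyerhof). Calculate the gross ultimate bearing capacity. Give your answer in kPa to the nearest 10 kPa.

q_ult ≈ 400 kPa

tan26° = 0.4877, so N_q = e^(π×0.4877)·tan²(58°) = 4.629 × 2.561 = 11.85.
Effective surcharge at the founding depth q = γ·D_f = 19.5 × 1.1 = 21.45 kPa.
The water table coincides with the base, so in the self-weight term γ → γ' = 11.19 kN/m³.
q_ult = q·N_q + 0.5·γ·B·N_γ·s_γ
     = 21.45 × 11.854 + 0.5 × 11.19 × 3.5 × 8 × 0.91
     = 254.27 + 142.56 = 396.83 kPa.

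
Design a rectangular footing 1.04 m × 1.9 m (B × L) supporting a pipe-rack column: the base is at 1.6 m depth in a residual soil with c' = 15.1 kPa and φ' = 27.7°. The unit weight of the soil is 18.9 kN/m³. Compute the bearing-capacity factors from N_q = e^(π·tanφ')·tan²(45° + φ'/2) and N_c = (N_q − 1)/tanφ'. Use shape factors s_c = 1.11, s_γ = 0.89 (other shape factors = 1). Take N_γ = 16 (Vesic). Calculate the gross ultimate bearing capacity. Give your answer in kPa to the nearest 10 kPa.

q_ult ≈ 990 kPa

tan27.7° = 0.525, so N_q = e^(π×0.525)·tan²(58.85°) = 5.204 × 2.737 = 14.24.
N_c = (14.24 − 1)/tan27.7° = 25.23.
q = γ·D_f = 18.9 × 1.6 = 30.24 kPa.
c·N_c·s_c = 15.1 × 25.226 × 1.11 = 422.8 kPa
q·N_q = 30.24 × 14.244 = 430.73 kPa
0.5·γ·B·N_γ·s_γ = 0.5 × 18.9 × 1.04 × 16 × 0.89 = 139.95 kPa
q_ult = 422.8 + 430.73 + 139.95 = 993.48 kPa.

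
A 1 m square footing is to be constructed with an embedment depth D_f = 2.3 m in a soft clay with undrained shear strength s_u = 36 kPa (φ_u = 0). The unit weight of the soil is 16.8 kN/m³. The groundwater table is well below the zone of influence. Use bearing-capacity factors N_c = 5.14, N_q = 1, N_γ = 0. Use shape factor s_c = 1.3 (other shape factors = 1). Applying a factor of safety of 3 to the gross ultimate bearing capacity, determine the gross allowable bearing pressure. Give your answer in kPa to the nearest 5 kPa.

q_all ≈ 95 kPa

Overburden at base level: q = 16.8 × 2.3 = 38.64 kPa.
Cohesion term c·N_c·s_c = 36 × 5.14 × 1.3 = 240.55 kPa; surcharge term q·N_q = 38.64 × 1 = 38.64 kPa.
q_ult = 240.55 + 38.64 = 279.19 kPa.
q_all = q_ult / FS = 279.19 / 3 = 93.064 kPa.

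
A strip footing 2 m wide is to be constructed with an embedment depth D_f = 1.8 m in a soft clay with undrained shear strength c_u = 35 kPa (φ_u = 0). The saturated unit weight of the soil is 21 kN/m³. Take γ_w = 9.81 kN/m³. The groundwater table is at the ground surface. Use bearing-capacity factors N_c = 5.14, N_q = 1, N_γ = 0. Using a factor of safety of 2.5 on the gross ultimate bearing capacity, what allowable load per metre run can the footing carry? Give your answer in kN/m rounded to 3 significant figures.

Water table at ground surface, so effective unit weight γ' = 21 − 9.81 = 11.19 kN/m³ is used throughout; overburden q = 11.19 × 1.8 = 20.142 kPa.
Cohesion term c·N_c = 35 × 5.14 = 179.9 kPa; surcharge term q·N_q = 20.142 × 1 = 20.142 kPa.
q_ult = 179.9 + 20.142 = 200.04 kPa.
Gross allowable pressure q_all = 200.04 / 2.5 = 80.017 kPa.
Allowable wall load = q_all × B = 80.017 × 2 = 160.03 kN per metre run.

≈ 160 kN/m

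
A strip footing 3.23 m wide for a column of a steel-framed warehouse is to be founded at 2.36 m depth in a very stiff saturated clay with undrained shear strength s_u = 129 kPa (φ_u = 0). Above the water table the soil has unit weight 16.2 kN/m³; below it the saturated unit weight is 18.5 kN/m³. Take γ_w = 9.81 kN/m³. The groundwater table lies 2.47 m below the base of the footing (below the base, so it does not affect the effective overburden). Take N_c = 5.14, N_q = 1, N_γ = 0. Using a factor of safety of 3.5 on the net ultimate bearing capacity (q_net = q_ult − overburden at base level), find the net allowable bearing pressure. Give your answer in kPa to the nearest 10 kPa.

Effective surcharge at the founding depth q = γ·D_f = 16.2 × 2.36 = 38.232 kPa.
q_ult = c·N_c + q·N_q
     = 129 × 5.14 + 38.232 × 1
     = 663.06 + 38.232 = 701.29 kPa.
q_net = 701.29 − 38.232 = 663.06 kPa.
q_all(net) = 663.06 / 3.5 = 189.45 kPa.

q_all(net) ≈ 190 kPa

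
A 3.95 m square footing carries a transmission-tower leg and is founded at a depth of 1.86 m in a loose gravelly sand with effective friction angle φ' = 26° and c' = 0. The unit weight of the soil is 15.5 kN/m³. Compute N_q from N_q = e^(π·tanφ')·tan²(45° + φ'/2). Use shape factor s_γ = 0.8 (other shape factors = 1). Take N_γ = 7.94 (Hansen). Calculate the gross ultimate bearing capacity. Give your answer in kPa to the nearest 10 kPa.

q_ult ≈ 540 kPa

tan26° = 0.4877, so N_q = e^(π×0.4877)·tan²(58°) = 4.629 × 2.561 = 11.85.
Effective surcharge at the founding depth q = γ·D_f = 15.5 × 1.86 = 28.83 kPa.
q_ult = q·N_q + 0.5·γ·B·N_γ·s_γ
     = 28.83 × 11.854 + 0.5 × 15.5 × 3.95 × 7.94 × 0.8
     = 341.76 + 194.45 = 536.21 kPa.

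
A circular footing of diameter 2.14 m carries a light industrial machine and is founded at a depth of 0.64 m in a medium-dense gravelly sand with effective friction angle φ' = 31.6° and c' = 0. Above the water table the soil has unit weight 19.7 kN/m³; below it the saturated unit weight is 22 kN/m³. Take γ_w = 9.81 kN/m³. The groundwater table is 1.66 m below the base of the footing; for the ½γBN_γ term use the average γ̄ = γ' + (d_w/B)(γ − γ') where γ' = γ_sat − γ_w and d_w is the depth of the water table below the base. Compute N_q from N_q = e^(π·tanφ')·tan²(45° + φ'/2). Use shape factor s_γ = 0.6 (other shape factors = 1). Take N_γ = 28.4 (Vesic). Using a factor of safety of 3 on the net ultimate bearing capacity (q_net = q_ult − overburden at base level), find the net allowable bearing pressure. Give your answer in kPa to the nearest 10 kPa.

N_q = e^(π·tan31.6°)·tan²(60.8°) = 22.12.
Overburden at base level: q = 19.7 × 0.64 = 12.608 kPa.
The water table is 1.66 m below the base (< B = 2.14 m), so the ½γBN_γ term uses γ̄ = γ' + (d_w/B)(γ − γ') = 12.19 + (1.66/2.14)(19.7 − 12.19) = 18.016 kN/m³.
Surcharge term q·N_q = 12.608 × 22.117 = 278.85 kPa; self-weight term 0.5·γ·B·N_γ·s_γ = 0.5 × 18.016 × 2.14 × 28.4 × 0.6 = 328.47 kPa.
q_ult = 278.85 + 328.47 = 607.33 kPa.
q_net = 607.33 − 12.608 = 594.72 kPa.
q_all(net) = 594.72 / 3 = 198.24 kPa.

q_all(net) ≈ 200 kPa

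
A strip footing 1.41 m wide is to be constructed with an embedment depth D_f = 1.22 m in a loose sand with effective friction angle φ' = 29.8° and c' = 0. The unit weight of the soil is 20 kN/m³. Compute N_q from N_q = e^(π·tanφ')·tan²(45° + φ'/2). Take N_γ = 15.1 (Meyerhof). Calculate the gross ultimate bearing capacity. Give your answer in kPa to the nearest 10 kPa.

q_ult ≈ 650 kPa

tan29.8° = 0.5727, so N_q = e^(π×0.5727)·tan²(59.9°) = 6.045 × 2.976 = 17.99.
Overburden at base level: q = 20 × 1.22 = 24.4 kPa.
Surcharge term q·N_q = 24.4 × 17.989 = 438.93 kPa; self-weight term 0.5·γ·B·N_γ = 0.5 × 20 × 1.41 × 15.1 = 212.91 kPa.
q_ult = 438.93 + 212.91 = 651.84 kPa.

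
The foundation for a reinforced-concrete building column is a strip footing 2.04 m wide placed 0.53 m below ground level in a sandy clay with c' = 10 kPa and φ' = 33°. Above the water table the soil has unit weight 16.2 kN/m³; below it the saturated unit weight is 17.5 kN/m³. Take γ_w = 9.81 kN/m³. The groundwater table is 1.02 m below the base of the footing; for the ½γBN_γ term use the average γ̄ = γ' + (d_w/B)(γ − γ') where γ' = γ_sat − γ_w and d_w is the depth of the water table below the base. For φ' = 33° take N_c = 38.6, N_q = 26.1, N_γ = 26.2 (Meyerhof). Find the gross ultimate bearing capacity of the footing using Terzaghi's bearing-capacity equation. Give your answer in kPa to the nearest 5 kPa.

Effective surcharge at the founding depth q = γ·D_f = 16.2 × 0.53 = 8.586 kPa.
With d_w = 1.02 m < B, γ̄ = 7.69 + (1.02/2.04) × (16.2 − 7.69) = 11.945 kN/m³.
q_ult = c·N_c + q·N_q + 0.5·γ·B·N_γ
     = 10 × 38.6 + 8.586 × 26.1 + 0.5 × 11.945 × 2.04 × 26.2
     = 386 + 224.09 + 319.22 = 929.31 kPa.

q_ult ≈ 930 kPa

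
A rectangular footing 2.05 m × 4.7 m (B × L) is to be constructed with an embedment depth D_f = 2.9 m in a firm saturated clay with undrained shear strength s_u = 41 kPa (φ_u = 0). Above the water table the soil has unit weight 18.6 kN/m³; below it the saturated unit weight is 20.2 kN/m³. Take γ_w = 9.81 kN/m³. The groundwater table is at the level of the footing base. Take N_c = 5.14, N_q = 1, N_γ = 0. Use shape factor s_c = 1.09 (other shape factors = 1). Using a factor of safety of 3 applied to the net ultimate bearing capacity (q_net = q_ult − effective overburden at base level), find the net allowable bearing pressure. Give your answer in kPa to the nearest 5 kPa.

q = γ·D_f = 18.6 × 2.9 = 53.94 kPa.
c·N_c·s_c = 41 × 5.14 × 1.09 = 229.71 kPa
q·N_q = 53.94 × 1 = 53.94 kPa
q_ult = 229.71 + 53.94 = 283.65 kPa.
Net ultimate: q_net = 283.65 − 53.94 = 229.71 kPa.
q_all(net) = 229.71 / 3 = 76.569 kPa.

q_all(net) ≈ 75 kPa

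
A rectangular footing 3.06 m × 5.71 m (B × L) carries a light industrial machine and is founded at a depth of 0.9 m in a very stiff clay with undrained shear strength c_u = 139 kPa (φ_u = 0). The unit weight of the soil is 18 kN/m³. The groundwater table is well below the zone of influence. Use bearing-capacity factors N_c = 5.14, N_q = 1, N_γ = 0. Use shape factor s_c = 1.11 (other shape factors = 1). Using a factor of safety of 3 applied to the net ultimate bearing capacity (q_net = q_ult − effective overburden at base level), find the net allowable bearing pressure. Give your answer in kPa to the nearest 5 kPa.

q_all(net) ≈ 265 kPa

Overburden at base level: q = 18 × 0.9 = 16.2 kPa.
Cohesion term c·N_c·s_c = 139 × 5.14 × 1.11 = 793.05 kPa; surcharge term q·N_q = 16.2 × 1 = 16.2 kPa.
q_ult = 793.05 + 16.2 = 809.25 kPa.
Net ultimate: q_net = 809.25 − 16.2 = 793.05 kPa.
q_all(net) = 793.05 / 3 = 264.35 kPa.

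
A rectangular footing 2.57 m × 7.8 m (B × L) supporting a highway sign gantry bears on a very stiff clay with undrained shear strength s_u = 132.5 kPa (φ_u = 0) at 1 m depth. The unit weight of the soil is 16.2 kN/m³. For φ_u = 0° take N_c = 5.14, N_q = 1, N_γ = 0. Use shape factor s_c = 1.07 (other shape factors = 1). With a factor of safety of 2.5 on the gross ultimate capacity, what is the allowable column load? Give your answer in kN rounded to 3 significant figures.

P_all ≈ 5970 kN

Effective surcharge at the founding depth q = γ·D_f = 16.2 × 1 = 16.2 kPa.
q_ult = c·N_c·s_c + q·N_q
     = 132.5 × 5.14 × 1.07 + 16.2 × 1
     = 728.72 + 16.2 = 744.92 kPa.
Gross allowable pressure q_all = 744.92 / 2.5 = 297.97 kPa.
Footing area = 20.046 m², so allowable column load = 297.97 × 20.046 = 5973.1 kN.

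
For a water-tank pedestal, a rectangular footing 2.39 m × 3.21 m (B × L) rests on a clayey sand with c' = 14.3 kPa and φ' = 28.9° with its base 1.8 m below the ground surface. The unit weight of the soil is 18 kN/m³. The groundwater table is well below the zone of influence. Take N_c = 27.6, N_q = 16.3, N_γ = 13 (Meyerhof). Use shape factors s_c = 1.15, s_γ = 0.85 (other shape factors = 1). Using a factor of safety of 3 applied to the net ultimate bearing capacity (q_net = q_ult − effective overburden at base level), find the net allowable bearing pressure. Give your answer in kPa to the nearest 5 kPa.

Overburden at base level: q = 18 × 1.8 = 32.4 kPa.
Cohesion term c·N_c·s_c = 14.3 × 27.6 × 1.15 = 453.88 kPa; surcharge term q·N_q = 32.4 × 16.3 = 528.12 kPa; self-weight term 0.5·γ·B·N_γ·s_γ = 0.5 × 18 × 2.39 × 13 × 0.85 = 237.69 kPa.
q_ult = 453.88 + 528.12 + 237.69 = 1219.7 kPa.
Net ultimate: q_net = 1219.7 − 32.4 = 1187.3 kPa.
q_all(net) = 1187.3 / 3 = 395.76 kPa.

q_all(net) ≈ 395 kPa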